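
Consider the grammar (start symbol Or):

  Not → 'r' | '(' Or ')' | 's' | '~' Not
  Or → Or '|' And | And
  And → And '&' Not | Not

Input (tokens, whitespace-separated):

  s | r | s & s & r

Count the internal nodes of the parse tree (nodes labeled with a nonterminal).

13

[Or [Or [Or [And [Not s]]] | [And [Not r]]] | [And [And [And [Not s]] & [Not s]] & [Not r]]]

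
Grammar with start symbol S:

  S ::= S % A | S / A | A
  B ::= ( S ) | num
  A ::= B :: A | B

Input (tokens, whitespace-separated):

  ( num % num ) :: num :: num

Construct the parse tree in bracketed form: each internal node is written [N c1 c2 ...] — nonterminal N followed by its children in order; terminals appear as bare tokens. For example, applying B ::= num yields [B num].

[S [A [B ( [S [S [A [B num]]] % [A [B num]]] )] :: [A [B num] :: [A [B num]]]]]

S
A
B :: A
( S ) :: A
( S % A ) :: A
( A % A ) :: A
( B % A ) :: A
( num % A ) :: A
( num % B ) :: A
( num % num ) :: A
( num % num ) :: B :: A
( num % num ) :: num :: A
( num % num ) :: num :: B
( num % num ) :: num :: num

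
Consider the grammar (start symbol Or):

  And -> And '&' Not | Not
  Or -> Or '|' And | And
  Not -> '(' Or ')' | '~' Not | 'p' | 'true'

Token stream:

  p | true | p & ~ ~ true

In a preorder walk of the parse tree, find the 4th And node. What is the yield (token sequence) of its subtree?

[Or [Or [Or [And [Not p]]] | [And [Not true]]] | [And [And [Not p]] & [Not ~ [Not ~ [Not true]]]]]

p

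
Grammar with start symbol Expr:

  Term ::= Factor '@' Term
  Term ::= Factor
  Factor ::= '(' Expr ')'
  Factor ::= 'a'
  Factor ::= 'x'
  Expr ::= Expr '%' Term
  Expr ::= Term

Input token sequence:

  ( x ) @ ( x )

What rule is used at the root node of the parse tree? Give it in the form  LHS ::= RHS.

Expr ::= Term

[Expr [Term [Factor ( [Expr [Term [Factor x]]] )] @ [Term [Factor ( [Expr [Term [Factor x]]] )]]]]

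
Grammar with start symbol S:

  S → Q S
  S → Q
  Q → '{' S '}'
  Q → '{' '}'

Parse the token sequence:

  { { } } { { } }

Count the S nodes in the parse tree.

[S [Q { [S [Q { }]] }] [S [Q { [S [Q { }]] }]]]

4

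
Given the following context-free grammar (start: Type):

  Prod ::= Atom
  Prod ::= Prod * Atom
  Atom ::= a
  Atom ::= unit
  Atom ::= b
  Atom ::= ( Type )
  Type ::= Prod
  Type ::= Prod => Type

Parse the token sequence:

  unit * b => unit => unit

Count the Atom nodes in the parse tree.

4

[Type [Prod [Prod [Atom unit]] * [Atom b]] => [Type [Prod [Atom unit]] => [Type [Prod [Atom unit]]]]]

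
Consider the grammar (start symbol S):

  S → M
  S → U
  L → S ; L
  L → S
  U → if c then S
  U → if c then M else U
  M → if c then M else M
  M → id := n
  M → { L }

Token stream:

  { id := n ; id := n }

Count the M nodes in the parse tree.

[S [M { [L [S [M id := n]] ; [L [S [M id := n]]]] }]]

3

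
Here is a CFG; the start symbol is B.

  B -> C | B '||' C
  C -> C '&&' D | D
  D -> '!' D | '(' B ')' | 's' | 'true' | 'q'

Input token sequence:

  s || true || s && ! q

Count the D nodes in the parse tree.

5

[B [B [B [C [D s]]] || [C [D true]]] || [C [C [D s]] && [D ! [D q]]]]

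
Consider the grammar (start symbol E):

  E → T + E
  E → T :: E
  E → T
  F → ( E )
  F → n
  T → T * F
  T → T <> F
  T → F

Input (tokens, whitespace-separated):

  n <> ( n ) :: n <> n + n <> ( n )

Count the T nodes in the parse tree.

8

[E [T [T [F n]] <> [F ( [E [T [F n]]] )]] :: [E [T [T [F n]] <> [F n]] + [E [T [T [F n]] <> [F ( [E [T [F n]]] )]]]]]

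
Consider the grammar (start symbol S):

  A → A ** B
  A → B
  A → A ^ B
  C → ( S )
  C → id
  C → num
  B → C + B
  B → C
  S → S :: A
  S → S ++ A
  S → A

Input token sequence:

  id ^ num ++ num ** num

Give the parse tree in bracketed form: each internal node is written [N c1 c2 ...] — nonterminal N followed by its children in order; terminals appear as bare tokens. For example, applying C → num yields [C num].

S
S ++ A
A ++ A
A ^ B ++ A
B ^ B ++ A
C ^ B ++ A
id ^ B ++ A
id ^ C ++ A
id ^ num ++ A
id ^ num ++ A ** B
id ^ num ++ B ** B
id ^ num ++ C ** B
id ^ num ++ num ** B
id ^ num ++ num ** C
id ^ num ++ num ** num

[S [S [A [A [B [C id]]] ^ [B [C num]]]] ++ [A [A [B [C num]]] ** [B [C num]]]]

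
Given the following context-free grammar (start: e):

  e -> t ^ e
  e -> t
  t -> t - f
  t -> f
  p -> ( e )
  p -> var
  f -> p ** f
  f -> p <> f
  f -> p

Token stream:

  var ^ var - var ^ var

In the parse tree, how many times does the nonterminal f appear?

[e [t [f [p var]]] ^ [e [t [t [f [p var]]] - [f [p var]]] ^ [e [t [f [p var]]]]]]

4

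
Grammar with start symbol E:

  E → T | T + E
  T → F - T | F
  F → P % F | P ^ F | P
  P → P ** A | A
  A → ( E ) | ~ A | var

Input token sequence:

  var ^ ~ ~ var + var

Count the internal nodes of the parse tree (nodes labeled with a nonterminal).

[E [T [F [P [A var]] ^ [F [P [A ~ [A ~ [A var]]]]]]] + [E [T [F [P [A var]]]]]]

15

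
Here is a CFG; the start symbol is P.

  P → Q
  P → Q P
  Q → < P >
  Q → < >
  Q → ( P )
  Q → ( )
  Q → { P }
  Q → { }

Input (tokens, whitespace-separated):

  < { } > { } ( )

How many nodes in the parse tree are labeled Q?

4

[P [Q < [P [Q { }]] >] [P [Q { }] [P [Q ( )]]]]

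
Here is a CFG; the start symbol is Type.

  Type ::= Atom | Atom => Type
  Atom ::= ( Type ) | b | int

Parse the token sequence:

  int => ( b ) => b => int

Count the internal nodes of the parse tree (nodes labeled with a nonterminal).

[Type [Atom int] => [Type [Atom ( [Type [Atom b]] )] => [Type [Atom b] => [Type [Atom int]]]]]

10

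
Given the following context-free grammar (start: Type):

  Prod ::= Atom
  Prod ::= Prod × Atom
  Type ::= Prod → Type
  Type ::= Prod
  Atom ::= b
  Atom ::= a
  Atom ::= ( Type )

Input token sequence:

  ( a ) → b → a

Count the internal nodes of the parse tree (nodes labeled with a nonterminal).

[Type [Prod [Atom ( [Type [Prod [Atom a]]] )]] → [Type [Prod [Atom b]] → [Type [Prod [Atom a]]]]]

12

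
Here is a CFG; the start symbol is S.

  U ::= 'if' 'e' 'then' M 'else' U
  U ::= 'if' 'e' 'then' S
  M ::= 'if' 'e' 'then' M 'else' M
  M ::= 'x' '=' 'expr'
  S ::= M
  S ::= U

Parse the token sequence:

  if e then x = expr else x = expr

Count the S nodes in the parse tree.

1

[S [M if e then [M x = expr] else [M x = expr]]]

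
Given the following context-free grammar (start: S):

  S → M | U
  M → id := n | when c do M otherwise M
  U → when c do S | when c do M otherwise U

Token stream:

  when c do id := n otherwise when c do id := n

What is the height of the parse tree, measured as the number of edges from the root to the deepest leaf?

[S [U when c do [M id := n] otherwise [U when c do [S [M id := n]]]]]

5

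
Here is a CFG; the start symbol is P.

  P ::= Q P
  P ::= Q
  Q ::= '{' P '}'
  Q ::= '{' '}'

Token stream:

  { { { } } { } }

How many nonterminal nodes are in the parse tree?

8

[P [Q { [P [Q { [P [Q { }]] }] [P [Q { }]]] }]]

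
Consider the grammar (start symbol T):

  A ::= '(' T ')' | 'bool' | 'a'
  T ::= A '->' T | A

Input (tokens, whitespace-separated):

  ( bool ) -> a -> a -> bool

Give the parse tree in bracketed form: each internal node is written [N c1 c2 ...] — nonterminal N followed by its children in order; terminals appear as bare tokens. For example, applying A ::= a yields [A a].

T
A -> T
( T ) -> T
( A ) -> T
( bool ) -> T
( bool ) -> A -> T
( bool ) -> a -> T
( bool ) -> a -> A -> T
( bool ) -> a -> a -> T
( bool ) -> a -> a -> A
( bool ) -> a -> a -> bool

[T [A ( [T [A bool]] )] -> [T [A a] -> [T [A a] -> [T [A bool]]]]]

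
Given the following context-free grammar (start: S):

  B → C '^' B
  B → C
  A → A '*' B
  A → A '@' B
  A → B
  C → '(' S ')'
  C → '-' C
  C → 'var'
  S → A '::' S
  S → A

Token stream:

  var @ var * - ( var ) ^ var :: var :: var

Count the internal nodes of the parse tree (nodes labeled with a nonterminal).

25

[S [A [A [A [B [C var]]] @ [B [C var]]] * [B [C - [C ( [S [A [B [C var]]]] )]] ^ [B [C var]]]] :: [S [A [B [C var]]] :: [S [A [B [C var]]]]]]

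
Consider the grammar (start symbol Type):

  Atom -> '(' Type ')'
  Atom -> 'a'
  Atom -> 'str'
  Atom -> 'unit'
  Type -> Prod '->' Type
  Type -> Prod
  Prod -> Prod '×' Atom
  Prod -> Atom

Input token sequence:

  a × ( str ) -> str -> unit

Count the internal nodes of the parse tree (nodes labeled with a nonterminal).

[Type [Prod [Prod [Atom a]] × [Atom ( [Type [Prod [Atom str]]] )]] -> [Type [Prod [Atom str]] -> [Type [Prod [Atom unit]]]]]

14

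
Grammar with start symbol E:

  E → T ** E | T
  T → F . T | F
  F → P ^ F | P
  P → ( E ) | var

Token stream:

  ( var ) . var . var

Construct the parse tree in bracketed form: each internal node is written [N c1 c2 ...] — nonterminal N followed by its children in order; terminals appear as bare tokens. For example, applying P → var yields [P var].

[E [T [F [P ( [E [T [F [P var]]]] )]] . [T [F [P var]] . [T [F [P var]]]]]]

E
T
F . T
P . T
( E ) . T
( T ) . T
( F ) . T
( P ) . T
( var ) . T
( var ) . F . T
( var ) . P . T
( var ) . var . T
( var ) . var . F
( var ) . var . P
( var ) . var . var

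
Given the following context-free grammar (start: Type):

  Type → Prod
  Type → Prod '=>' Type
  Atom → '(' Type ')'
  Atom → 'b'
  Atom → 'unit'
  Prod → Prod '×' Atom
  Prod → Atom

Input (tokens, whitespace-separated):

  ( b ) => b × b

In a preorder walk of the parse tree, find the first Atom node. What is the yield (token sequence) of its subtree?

[Type [Prod [Atom ( [Type [Prod [Atom b]]] )]] => [Type [Prod [Prod [Atom b]] × [Atom b]]]]

( b )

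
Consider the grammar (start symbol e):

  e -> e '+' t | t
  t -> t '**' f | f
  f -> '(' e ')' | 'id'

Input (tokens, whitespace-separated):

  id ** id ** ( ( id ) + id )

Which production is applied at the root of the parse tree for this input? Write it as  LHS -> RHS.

[e [t [t [t [f id]] ** [f id]] ** [f ( [e [e [t [f ( [e [t [f id]]] )]]] + [t [f id]]] )]]]

e -> t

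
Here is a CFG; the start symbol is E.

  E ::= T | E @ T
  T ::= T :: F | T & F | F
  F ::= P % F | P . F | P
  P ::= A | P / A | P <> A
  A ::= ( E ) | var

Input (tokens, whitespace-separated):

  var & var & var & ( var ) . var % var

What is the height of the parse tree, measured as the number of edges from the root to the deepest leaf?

[E [T [T [T [T [F [P [A var]]]] & [F [P [A var]]]] & [F [P [A var]]]] & [F [P [A ( [E [T [F [P [A var]]]]] )]] . [F [P [A var]] % [F [P [A var]]]]]]]

10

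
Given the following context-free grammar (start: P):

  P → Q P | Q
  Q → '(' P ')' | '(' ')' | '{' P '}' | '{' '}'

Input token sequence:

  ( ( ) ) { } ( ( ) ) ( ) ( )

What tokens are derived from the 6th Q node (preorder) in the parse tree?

( )

[P [Q ( [P [Q ( )]] )] [P [Q { }] [P [Q ( [P [Q ( )]] )] [P [Q ( )] [P [Q ( )]]]]]]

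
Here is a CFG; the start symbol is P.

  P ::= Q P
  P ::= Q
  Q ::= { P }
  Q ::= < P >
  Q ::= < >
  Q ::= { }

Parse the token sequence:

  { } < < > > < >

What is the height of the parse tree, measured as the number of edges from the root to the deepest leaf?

[P [Q { }] [P [Q < [P [Q < >]] >] [P [Q < >]]]]

5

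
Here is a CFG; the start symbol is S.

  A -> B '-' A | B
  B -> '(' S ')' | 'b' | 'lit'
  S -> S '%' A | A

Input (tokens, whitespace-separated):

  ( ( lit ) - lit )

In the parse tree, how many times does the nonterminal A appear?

[S [A [B ( [S [A [B ( [S [A [B lit]]] )] - [A [B lit]]]] )]]]

4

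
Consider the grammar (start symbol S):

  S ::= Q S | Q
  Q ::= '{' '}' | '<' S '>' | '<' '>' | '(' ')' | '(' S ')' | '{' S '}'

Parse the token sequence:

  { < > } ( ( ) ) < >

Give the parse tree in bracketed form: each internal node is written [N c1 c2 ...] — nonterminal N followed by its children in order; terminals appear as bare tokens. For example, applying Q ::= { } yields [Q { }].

[S [Q { [S [Q < >]] }] [S [Q ( [S [Q ( )]] )] [S [Q < >]]]]

S
Q S
{ S } S
{ Q } S
{ < > } S
{ < > } Q S
{ < > } ( S ) S
{ < > } ( Q ) S
{ < > } ( ( ) ) S
{ < > } ( ( ) ) Q
{ < > } ( ( ) ) < >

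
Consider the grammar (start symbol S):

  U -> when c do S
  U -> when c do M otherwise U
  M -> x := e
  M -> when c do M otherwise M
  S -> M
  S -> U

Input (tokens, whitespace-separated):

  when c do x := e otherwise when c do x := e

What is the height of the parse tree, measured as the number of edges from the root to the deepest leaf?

5

[S [U when c do [M x := e] otherwise [U when c do [S [M x := e]]]]]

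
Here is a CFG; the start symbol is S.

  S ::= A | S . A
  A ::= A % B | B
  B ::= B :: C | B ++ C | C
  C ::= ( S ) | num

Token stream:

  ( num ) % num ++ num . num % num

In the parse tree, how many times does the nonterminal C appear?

6

[S [S [A [A [B [C ( [S [A [B [C num]]]] )]]] % [B [B [C num]] ++ [C num]]]] . [A [A [B [C num]]] % [B [C num]]]]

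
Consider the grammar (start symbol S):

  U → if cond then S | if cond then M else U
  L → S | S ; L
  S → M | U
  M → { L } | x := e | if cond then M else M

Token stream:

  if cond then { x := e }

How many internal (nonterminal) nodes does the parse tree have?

[S [U if cond then [S [M { [L [S [M x := e]]] }]]]]

7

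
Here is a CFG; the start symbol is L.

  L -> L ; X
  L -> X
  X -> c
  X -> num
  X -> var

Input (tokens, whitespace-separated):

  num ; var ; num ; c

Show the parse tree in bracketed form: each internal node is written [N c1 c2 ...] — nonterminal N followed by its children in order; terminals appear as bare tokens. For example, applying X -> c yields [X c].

L
L ; X
L ; X ; X
L ; X ; X ; X
X ; X ; X ; X
num ; X ; X ; X
num ; var ; X ; X
num ; var ; num ; X
num ; var ; num ; c

[L [L [L [L [X num]] ; [X var]] ; [X num]] ; [X c]]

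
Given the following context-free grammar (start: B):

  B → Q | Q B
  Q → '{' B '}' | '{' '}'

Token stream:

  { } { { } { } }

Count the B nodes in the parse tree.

[B [Q { }] [B [Q { [B [Q { }] [B [Q { }]]] }]]]

4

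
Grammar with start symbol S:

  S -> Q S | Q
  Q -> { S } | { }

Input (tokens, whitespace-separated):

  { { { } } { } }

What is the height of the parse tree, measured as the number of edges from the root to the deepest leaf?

[S [Q { [S [Q { [S [Q { }]] }] [S [Q { }]]] }]]

6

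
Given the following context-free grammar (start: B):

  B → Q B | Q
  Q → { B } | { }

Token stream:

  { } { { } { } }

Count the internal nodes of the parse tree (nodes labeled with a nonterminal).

[B [Q { }] [B [Q { [B [Q { }] [B [Q { }]]] }]]]

8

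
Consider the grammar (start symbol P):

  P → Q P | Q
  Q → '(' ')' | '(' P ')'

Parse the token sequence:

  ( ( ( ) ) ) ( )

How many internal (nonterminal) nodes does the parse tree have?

[P [Q ( [P [Q ( [P [Q ( )]] )]] )] [P [Q ( )]]]

8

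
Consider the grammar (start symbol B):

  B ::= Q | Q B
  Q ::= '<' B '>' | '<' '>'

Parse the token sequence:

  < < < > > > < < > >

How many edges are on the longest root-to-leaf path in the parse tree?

6

[B [Q < [B [Q < [B [Q < >]] >]] >] [B [Q < [B [Q < >]] >]]]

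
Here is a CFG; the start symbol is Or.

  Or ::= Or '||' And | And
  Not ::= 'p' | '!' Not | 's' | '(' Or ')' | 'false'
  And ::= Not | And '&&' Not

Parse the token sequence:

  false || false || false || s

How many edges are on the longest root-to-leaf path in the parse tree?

[Or [Or [Or [Or [And [Not false]]] || [And [Not false]]] || [And [Not false]]] || [And [Not s]]]

6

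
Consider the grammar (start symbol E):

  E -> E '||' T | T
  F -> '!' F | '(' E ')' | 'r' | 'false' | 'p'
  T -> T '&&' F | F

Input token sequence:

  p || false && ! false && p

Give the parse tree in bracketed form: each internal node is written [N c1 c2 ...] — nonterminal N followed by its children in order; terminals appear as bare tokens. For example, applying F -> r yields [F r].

E
E || T
T || T
F || T
p || T
p || T && F
p || T && F && F
p || F && F && F
p || false && F && F
p || false && ! F && F
p || false && ! false && F
p || false && ! false && p

[E [E [T [F p]]] || [T [T [T [F false]] && [F ! [F false]]] && [F p]]]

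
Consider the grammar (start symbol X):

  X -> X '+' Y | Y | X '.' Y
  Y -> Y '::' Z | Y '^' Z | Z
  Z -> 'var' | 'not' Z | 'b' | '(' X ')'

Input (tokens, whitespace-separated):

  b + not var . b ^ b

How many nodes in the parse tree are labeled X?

[X [X [X [Y [Z b]]] + [Y [Z not [Z var]]]] . [Y [Y [Z b]] ^ [Z b]]]

3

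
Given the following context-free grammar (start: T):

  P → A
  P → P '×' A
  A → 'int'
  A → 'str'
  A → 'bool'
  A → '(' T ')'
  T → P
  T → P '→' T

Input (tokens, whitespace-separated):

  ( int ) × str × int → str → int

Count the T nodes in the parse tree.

4

[T [P [P [P [A ( [T [P [A int]]] )]] × [A str]] × [A int]] → [T [P [A str]] → [T [P [A int]]]]]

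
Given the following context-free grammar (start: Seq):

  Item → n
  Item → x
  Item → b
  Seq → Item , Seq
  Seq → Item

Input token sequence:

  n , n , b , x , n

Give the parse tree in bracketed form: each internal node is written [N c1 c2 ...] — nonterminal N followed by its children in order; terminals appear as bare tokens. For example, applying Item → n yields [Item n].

Seq
Item , Seq
n , Seq
n , Item , Seq
n , n , Seq
n , n , Item , Seq
n , n , b , Seq
n , n , b , Item , Seq
n , n , b , x , Seq
n , n , b , x , Item
n , n , b , x , n

[Seq [Item n] , [Seq [Item n] , [Seq [Item b] , [Seq [Item x] , [Seq [Item n]]]]]]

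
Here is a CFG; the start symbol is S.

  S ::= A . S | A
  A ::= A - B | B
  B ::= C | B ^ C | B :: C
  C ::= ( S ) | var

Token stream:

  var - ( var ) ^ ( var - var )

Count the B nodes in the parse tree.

[S [A [A [B [C var]]] - [B [B [C ( [S [A [B [C var]]]] )]] ^ [C ( [S [A [A [B [C var]]] - [B [C var]]]] )]]]]

6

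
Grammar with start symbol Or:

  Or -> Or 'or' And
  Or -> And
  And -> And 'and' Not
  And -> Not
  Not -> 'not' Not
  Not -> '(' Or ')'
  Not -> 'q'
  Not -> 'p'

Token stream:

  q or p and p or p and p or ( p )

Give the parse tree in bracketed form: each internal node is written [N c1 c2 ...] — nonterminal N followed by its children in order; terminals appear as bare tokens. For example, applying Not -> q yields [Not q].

Or
Or or And
Or or And or And
Or or And or And or And
And or And or And or And
Not or And or And or And
q or And or And or And
q or And and Not or And or And
q or Not and Not or And or And
q or p and Not or And or And
q or p and p or And or And
q or p and p or And and Not or And
q or p and p or Not and Not or And
q or p and p or p and Not or And
q or p and p or p and p or And
q or p and p or p and p or Not
q or p and p or p and p or ( Or )
q or p and p or p and p or ( And )
q or p and p or p and p or ( Not )
q or p and p or p and p or ( p )

[Or [Or [Or [Or [And [Not q]]] or [And [And [Not p]] and [Not p]]] or [And [And [Not p]] and [Not p]]] or [And [Not ( [Or [And [Not p]]] )]]]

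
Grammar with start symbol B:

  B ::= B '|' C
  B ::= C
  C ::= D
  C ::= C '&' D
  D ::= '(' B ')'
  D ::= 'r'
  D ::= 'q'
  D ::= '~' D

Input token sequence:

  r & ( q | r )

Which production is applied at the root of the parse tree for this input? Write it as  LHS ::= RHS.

[B [C [C [D r]] & [D ( [B [B [C [D q]]] | [C [D r]]] )]]]

B ::= C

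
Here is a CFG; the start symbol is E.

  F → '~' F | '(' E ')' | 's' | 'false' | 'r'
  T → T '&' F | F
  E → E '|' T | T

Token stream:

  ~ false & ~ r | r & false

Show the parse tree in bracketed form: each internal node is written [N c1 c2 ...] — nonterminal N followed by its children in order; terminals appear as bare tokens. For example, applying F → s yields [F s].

[E [E [T [T [F ~ [F false]]] & [F ~ [F r]]]] | [T [T [F r]] & [F false]]]

E
E | T
T | T
T & F | T
F & F | T
~ F & F | T
~ false & F | T
~ false & ~ F | T
~ false & ~ r | T
~ false & ~ r | T & F
~ false & ~ r | F & F
~ false & ~ r | r & F
~ false & ~ r | r & false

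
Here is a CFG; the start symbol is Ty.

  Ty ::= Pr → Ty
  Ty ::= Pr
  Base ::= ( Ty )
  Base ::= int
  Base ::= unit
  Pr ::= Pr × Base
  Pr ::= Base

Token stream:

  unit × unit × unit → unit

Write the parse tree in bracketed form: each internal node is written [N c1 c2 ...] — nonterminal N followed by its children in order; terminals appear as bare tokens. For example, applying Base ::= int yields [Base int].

[Ty [Pr [Pr [Pr [Base unit]] × [Base unit]] × [Base unit]] → [Ty [Pr [Base unit]]]]

Ty
Pr → Ty
Pr × Base → Ty
Pr × Base × Base → Ty
Base × Base × Base → Ty
unit × Base × Base → Ty
unit × unit × Base → Ty
unit × unit × unit → Ty
unit × unit × unit → Pr
unit × unit × unit → Base
unit × unit × unit → unit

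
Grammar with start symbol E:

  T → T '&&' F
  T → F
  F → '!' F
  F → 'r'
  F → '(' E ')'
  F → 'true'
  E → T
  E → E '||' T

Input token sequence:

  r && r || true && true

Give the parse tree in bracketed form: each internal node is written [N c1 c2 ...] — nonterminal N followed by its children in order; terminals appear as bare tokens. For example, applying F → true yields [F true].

[E [E [T [T [F r]] && [F r]]] || [T [T [F true]] && [F true]]]

E
E || T
T || T
T && F || T
F && F || T
r && F || T
r && r || T
r && r || T && F
r && r || F && F
r && r || true && F
r && r || true && true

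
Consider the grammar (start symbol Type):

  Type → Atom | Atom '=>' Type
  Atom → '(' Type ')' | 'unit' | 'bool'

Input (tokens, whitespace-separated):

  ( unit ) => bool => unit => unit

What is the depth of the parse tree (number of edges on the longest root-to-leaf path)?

[Type [Atom ( [Type [Atom unit]] )] => [Type [Atom bool] => [Type [Atom unit] => [Type [Atom unit]]]]]

5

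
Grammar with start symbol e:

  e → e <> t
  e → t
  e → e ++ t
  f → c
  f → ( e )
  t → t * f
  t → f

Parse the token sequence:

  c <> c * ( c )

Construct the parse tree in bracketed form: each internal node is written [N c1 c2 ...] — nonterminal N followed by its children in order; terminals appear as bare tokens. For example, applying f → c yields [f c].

[e [e [t [f c]]] <> [t [t [f c]] * [f ( [e [t [f c]]] )]]]

e
e <> t
t <> t
f <> t
c <> t
c <> t * f
c <> f * f
c <> c * f
c <> c * ( e )
c <> c * ( t )
c <> c * ( f )
c <> c * ( c )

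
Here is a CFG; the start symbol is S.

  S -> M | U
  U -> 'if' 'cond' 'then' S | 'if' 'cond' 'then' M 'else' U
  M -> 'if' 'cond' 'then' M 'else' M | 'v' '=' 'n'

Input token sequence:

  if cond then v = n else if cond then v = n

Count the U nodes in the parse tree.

[S [U if cond then [M v = n] else [U if cond then [S [M v = n]]]]]

2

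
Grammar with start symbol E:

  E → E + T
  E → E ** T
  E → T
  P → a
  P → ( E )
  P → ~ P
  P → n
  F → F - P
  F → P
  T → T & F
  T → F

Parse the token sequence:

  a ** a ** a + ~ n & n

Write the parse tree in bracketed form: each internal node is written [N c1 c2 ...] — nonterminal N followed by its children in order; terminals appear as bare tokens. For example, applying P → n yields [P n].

[E [E [E [E [T [F [P a]]]] ** [T [F [P a]]]] ** [T [F [P a]]]] + [T [T [F [P ~ [P n]]]] & [F [P n]]]]

E
E + T
E ** T + T
E ** T ** T + T
T ** T ** T + T
F ** T ** T + T
P ** T ** T + T
a ** T ** T + T
a ** F ** T + T
a ** P ** T + T
a ** a ** T + T
a ** a ** F + T
a ** a ** P + T
a ** a ** a + T
a ** a ** a + T & F
a ** a ** a + F & F
a ** a ** a + P & F
a ** a ** a + ~ P & F
a ** a ** a + ~ n & F
a ** a ** a + ~ n & P
a ** a ** a + ~ n & n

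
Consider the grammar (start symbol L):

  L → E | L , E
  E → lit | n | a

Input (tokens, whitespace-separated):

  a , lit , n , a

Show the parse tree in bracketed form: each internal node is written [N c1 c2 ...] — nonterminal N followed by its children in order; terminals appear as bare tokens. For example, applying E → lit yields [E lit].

[L [L [L [L [E a]] , [E lit]] , [E n]] , [E a]]

L
L , E
L , E , E
L , E , E , E
E , E , E , E
a , E , E , E
a , lit , E , E
a , lit , n , E
a , lit , n , a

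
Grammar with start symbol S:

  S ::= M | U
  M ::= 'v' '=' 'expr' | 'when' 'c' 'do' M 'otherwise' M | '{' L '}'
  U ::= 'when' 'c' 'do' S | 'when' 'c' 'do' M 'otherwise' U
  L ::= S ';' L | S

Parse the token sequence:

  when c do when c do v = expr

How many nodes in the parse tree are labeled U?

[S [U when c do [S [U when c do [S [M v = expr]]]]]]

2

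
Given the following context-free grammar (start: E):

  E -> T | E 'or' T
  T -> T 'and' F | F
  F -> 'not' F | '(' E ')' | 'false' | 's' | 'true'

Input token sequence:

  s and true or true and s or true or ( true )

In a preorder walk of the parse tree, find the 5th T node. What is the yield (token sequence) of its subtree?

true

[E [E [E [E [T [T [F s]] and [F true]]] or [T [T [F true]] and [F s]]] or [T [F true]]] or [T [F ( [E [T [F true]]] )]]]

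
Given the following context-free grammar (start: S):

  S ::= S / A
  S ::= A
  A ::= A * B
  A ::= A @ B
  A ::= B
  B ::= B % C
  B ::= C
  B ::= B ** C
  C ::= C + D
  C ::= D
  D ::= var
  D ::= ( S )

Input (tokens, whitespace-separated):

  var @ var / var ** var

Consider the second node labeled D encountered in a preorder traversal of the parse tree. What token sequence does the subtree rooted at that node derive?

var

[S [S [A [A [B [C [D var]]]] @ [B [C [D var]]]]] / [A [B [B [C [D var]]] ** [C [D var]]]]]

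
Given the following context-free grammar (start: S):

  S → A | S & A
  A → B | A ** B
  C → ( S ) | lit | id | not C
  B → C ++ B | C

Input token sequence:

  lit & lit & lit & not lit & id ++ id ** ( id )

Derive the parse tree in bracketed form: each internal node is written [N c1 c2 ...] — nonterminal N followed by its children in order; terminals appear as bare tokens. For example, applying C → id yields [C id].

[S [S [S [S [S [A [B [C lit]]]] & [A [B [C lit]]]] & [A [B [C lit]]]] & [A [B [C not [C lit]]]]] & [A [A [B [C id] ++ [B [C id]]]] ** [B [C ( [S [A [B [C id]]]] )]]]]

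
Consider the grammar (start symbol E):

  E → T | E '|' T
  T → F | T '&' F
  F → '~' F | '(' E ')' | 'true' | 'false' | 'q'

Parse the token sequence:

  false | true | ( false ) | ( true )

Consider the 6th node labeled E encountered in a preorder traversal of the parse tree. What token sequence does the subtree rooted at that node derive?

true

[E [E [E [E [T [F false]]] | [T [F true]]] | [T [F ( [E [T [F false]]] )]]] | [T [F ( [E [T [F true]]] )]]]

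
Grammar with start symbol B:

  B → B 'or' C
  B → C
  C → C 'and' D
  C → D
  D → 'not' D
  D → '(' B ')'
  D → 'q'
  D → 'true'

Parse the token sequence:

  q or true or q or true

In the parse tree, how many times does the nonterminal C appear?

4

[B [B [B [B [C [D q]]] or [C [D true]]] or [C [D q]]] or [C [D true]]]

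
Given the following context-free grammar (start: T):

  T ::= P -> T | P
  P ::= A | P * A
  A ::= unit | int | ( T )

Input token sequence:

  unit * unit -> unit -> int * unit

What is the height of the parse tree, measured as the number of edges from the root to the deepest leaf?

[T [P [P [A unit]] * [A unit]] -> [T [P [A unit]] -> [T [P [P [A int]] * [A unit]]]]]

6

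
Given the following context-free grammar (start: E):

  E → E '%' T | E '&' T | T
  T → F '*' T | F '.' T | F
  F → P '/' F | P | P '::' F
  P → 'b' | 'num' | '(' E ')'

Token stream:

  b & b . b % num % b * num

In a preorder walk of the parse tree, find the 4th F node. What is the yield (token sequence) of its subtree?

[E [E [E [E [T [F [P b]]]] & [T [F [P b]] . [T [F [P b]]]]] % [T [F [P num]]]] % [T [F [P b]] * [T [F [P num]]]]]

num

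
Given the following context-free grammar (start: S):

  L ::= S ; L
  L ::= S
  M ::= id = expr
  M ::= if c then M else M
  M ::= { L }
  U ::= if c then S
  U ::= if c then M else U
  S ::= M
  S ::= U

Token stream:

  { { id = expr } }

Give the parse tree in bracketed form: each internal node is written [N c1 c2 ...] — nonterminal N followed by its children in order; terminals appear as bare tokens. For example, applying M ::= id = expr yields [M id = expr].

S
M
{ L }
{ S }
{ M }
{ { L } }
{ { S } }
{ { M } }
{ { id = expr } }

[S [M { [L [S [M { [L [S [M id = expr]]] }]]] }]]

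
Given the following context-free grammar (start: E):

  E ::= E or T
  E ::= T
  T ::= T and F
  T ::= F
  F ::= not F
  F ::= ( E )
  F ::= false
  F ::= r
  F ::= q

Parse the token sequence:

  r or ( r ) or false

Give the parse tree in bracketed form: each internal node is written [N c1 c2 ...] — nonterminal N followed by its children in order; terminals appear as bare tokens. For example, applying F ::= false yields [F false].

[E [E [E [T [F r]]] or [T [F ( [E [T [F r]]] )]]] or [T [F false]]]

E
E or T
E or T or T
T or T or T
F or T or T
r or T or T
r or F or T
r or ( E ) or T
r or ( T ) or T
r or ( F ) or T
r or ( r ) or T
r or ( r ) or F
r or ( r ) or false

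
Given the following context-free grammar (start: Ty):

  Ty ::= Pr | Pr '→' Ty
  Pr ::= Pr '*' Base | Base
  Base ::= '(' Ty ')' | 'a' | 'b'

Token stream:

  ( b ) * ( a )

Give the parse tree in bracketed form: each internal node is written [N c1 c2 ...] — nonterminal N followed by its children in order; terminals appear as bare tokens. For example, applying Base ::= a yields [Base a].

[Ty [Pr [Pr [Base ( [Ty [Pr [Base b]]] )]] * [Base ( [Ty [Pr [Base a]]] )]]]

Ty
Pr
Pr * Base
Base * Base
( Ty ) * Base
( Pr ) * Base
( Base ) * Base
( b ) * Base
( b ) * ( Ty )
( b ) * ( Pr )
( b ) * ( Base )
( b ) * ( a )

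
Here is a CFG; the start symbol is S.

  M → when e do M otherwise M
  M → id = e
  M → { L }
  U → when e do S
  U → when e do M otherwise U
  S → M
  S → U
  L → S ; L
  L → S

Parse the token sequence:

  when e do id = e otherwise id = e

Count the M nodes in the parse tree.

3

[S [M when e do [M id = e] otherwise [M id = e]]]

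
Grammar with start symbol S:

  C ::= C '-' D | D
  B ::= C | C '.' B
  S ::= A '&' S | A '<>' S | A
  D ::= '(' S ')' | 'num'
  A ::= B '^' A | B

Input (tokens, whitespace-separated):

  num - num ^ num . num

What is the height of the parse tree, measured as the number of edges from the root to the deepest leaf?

[S [A [B [C [C [D num]] - [D num]]] ^ [A [B [C [D num]] . [B [C [D num]]]]]]]

7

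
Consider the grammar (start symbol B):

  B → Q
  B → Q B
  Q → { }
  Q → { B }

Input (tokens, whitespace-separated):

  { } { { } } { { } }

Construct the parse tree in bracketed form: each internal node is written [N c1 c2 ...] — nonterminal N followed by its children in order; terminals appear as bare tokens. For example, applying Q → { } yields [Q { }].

[B [Q { }] [B [Q { [B [Q { }]] }] [B [Q { [B [Q { }]] }]]]]

B
Q B
{ } B
{ } Q B
{ } { B } B
{ } { Q } B
{ } { { } } B
{ } { { } } Q
{ } { { } } { B }
{ } { { } } { Q }
{ } { { } } { { } }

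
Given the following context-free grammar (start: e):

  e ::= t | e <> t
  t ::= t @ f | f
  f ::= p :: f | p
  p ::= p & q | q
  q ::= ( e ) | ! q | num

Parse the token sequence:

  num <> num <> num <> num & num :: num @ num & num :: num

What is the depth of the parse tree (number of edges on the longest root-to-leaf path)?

8

[e [e [e [e [t [f [p [q num]]]]] <> [t [f [p [q num]]]]] <> [t [f [p [q num]]]]] <> [t [t [f [p [p [q num]] & [q num]] :: [f [p [q num]]]]] @ [f [p [p [q num]] & [q num]] :: [f [p [q num]]]]]]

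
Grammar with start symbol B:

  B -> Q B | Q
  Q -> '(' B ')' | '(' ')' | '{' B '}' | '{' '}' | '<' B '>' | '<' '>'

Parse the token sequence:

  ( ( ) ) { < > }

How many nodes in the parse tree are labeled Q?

[B [Q ( [B [Q ( )]] )] [B [Q { [B [Q < >]] }]]]

4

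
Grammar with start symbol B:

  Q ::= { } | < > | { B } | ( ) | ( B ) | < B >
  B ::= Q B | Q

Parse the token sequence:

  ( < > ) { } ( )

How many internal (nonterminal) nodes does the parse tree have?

8

[B [Q ( [B [Q < >]] )] [B [Q { }] [B [Q ( )]]]]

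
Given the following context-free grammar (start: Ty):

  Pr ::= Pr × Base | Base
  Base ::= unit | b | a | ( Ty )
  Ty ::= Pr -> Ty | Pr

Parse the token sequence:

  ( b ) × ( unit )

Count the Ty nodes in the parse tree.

3

[Ty [Pr [Pr [Base ( [Ty [Pr [Base b]]] )]] × [Base ( [Ty [Pr [Base unit]]] )]]]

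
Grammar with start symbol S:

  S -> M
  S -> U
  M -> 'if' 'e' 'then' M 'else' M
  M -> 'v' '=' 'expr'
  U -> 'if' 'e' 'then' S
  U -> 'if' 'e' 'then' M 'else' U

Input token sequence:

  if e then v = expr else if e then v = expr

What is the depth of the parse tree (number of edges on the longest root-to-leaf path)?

5

[S [U if e then [M v = expr] else [U if e then [S [M v = expr]]]]]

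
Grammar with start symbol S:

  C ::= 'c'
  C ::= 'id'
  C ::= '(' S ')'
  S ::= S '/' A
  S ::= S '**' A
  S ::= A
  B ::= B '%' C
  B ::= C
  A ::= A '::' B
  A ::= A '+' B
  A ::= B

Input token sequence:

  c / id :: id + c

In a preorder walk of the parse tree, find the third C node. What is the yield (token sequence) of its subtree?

[S [S [A [B [C c]]]] / [A [A [A [B [C id]]] :: [B [C id]]] + [B [C c]]]]

id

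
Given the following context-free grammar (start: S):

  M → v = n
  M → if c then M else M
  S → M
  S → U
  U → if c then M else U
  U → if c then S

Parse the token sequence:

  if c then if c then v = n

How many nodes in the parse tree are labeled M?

[S [U if c then [S [U if c then [S [M v = n]]]]]]

1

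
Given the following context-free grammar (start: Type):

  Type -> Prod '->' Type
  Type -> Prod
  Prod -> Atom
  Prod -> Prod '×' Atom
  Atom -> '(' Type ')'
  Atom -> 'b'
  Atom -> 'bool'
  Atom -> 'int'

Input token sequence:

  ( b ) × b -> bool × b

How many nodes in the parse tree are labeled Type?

3

[Type [Prod [Prod [Atom ( [Type [Prod [Atom b]]] )]] × [Atom b]] -> [Type [Prod [Prod [Atom bool]] × [Atom b]]]]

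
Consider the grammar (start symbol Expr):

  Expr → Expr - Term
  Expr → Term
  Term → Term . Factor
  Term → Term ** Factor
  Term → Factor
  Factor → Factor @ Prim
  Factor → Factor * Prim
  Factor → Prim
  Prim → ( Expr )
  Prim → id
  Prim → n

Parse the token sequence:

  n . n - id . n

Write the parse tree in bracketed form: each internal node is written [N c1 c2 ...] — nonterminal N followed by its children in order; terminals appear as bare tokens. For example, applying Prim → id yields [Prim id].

Expr
Expr - Term
Term - Term
Term . Factor - Term
Factor . Factor - Term
Prim . Factor - Term
n . Factor - Term
n . Prim - Term
n . n - Term
n . n - Term . Factor
n . n - Factor . Factor
n . n - Prim . Factor
n . n - id . Factor
n . n - id . Prim
n . n - id . n

[Expr [Expr [Term [Term [Factor [Prim n]]] . [Factor [Prim n]]]] - [Term [Term [Factor [Prim id]]] . [Factor [Prim n]]]]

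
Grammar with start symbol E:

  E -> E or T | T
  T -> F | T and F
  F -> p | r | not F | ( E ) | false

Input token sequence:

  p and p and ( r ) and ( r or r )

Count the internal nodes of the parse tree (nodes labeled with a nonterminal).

[E [T [T [T [T [F p]] and [F p]] and [F ( [E [T [F r]]] )]] and [F ( [E [E [T [F r]]] or [T [F r]]] )]]]

18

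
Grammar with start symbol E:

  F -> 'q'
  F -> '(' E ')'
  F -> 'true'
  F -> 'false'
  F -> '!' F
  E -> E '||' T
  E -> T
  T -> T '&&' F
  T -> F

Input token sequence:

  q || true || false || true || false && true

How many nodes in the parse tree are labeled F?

[E [E [E [E [E [T [F q]]] || [T [F true]]] || [T [F false]]] || [T [F true]]] || [T [T [F false]] && [F true]]]

6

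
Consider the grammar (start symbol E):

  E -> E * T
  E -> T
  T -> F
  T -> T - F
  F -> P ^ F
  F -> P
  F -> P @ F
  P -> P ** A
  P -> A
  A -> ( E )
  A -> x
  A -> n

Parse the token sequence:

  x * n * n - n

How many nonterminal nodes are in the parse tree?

[E [E [E [T [F [P [A x]]]]] * [T [F [P [A n]]]]] * [T [T [F [P [A n]]]] - [F [P [A n]]]]]

19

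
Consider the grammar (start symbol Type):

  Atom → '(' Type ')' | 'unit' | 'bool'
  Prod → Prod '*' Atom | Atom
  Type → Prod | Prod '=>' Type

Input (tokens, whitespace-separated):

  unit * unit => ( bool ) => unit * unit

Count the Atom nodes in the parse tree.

[Type [Prod [Prod [Atom unit]] * [Atom unit]] => [Type [Prod [Atom ( [Type [Prod [Atom bool]]] )]] => [Type [Prod [Prod [Atom unit]] * [Atom unit]]]]]

6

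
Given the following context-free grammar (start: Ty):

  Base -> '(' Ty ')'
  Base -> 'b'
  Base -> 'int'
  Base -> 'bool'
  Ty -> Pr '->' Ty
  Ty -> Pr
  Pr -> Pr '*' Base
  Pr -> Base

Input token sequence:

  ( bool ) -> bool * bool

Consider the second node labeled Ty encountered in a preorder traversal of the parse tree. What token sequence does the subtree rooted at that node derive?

[Ty [Pr [Base ( [Ty [Pr [Base bool]]] )]] -> [Ty [Pr [Pr [Base bool]] * [Base bool]]]]

bool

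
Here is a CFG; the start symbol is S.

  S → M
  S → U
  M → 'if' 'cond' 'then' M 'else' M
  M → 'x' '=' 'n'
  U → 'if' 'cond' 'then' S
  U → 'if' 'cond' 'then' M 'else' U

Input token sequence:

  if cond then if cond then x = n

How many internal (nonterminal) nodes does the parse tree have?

[S [U if cond then [S [U if cond then [S [M x = n]]]]]]

6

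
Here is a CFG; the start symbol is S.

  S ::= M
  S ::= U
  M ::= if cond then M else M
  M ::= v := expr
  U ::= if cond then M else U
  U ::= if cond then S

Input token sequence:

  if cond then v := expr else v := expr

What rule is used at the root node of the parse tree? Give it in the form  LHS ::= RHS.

S ::= M

[S [M if cond then [M v := expr] else [M v := expr]]]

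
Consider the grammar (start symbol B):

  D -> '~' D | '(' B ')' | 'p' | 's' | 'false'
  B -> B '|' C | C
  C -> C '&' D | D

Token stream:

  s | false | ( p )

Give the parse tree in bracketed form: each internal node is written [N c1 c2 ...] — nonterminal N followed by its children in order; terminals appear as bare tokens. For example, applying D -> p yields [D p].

B
B | C
B | C | C
C | C | C
D | C | C
s | C | C
s | D | C
s | false | C
s | false | D
s | false | ( B )
s | false | ( C )
s | false | ( D )
s | false | ( p )

[B [B [B [C [D s]]] | [C [D false]]] | [C [D ( [B [C [D p]]] )]]]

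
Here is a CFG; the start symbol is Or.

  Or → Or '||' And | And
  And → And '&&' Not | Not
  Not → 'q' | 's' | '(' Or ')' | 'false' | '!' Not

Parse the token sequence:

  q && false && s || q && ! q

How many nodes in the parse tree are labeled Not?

6

[Or [Or [And [And [And [Not q]] && [Not false]] && [Not s]]] || [And [And [Not q]] && [Not ! [Not q]]]]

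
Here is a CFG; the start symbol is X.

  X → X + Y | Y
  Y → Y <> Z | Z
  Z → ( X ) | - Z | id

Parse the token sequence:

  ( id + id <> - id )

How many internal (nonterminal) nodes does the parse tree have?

12

[X [Y [Z ( [X [X [Y [Z id]]] + [Y [Y [Z id]] <> [Z - [Z id]]]] )]]]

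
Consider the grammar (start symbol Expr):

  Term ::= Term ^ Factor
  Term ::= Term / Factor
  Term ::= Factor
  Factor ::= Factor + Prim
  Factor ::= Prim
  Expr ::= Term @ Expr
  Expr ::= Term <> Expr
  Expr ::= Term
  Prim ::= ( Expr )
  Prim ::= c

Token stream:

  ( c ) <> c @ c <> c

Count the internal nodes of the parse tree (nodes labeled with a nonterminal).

[Expr [Term [Factor [Prim ( [Expr [Term [Factor [Prim c]]]] )]]] <> [Expr [Term [Factor [Prim c]]] @ [Expr [Term [Factor [Prim c]]] <> [Expr [Term [Factor [Prim c]]]]]]]

20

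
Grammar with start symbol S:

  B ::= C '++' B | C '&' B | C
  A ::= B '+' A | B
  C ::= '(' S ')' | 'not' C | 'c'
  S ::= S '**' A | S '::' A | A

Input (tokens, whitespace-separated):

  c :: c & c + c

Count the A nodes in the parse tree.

[S [S [A [B [C c]]]] :: [A [B [C c] & [B [C c]]] + [A [B [C c]]]]]

3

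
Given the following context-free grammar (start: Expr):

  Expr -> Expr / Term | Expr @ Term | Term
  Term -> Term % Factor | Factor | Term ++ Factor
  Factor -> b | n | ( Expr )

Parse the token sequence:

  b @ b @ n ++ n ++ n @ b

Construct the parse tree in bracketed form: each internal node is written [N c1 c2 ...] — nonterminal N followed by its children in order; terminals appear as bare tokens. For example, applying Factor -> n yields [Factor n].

Expr
Expr @ Term
Expr @ Term @ Term
Expr @ Term @ Term @ Term
Term @ Term @ Term @ Term
Factor @ Term @ Term @ Term
b @ Term @ Term @ Term
b @ Factor @ Term @ Term
b @ b @ Term @ Term
b @ b @ Term ++ Factor @ Term
b @ b @ Term ++ Factor ++ Factor @ Term
b @ b @ Factor ++ Factor ++ Factor @ Term
b @ b @ n ++ Factor ++ Factor @ Term
b @ b @ n ++ n ++ Factor @ Term
b @ b @ n ++ n ++ n @ Term
b @ b @ n ++ n ++ n @ Factor
b @ b @ n ++ n ++ n @ b

[Expr [Expr [Expr [Expr [Term [Factor b]]] @ [Term [Factor b]]] @ [Term [Term [Term [Factor n]] ++ [Factor n]] ++ [Factor n]]] @ [Term [Factor b]]]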